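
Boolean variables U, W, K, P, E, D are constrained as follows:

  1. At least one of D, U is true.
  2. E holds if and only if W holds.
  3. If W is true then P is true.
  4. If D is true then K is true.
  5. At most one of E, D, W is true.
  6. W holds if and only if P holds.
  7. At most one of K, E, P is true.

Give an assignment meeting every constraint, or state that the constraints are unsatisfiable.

U: False, W: False, K: True, P: False, E: False, D: True

  (1) {D, U}: 1 true — at least one ✓
  (2) E=F, W=F — same ✓
  (3) W=F ⇒ P: vacuous ✓
  (4) D=T ⇒ K: T ✓
  (5) {E, D, W}: 1 true — at most one ✓
  (6) W=F, P=F — same ✓
  (7) {K, E, P}: 1 true — at most one ✓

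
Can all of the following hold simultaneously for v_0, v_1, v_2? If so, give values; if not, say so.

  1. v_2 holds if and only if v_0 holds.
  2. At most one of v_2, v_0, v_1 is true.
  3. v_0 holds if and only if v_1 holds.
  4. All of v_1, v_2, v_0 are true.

The formula is unsatisfiable.

Case v_0 = True:
  (1) with v_0=T forces v_2 = True.
  Constraint (2) is violated (v_2=T, v_0=T) — contradiction.
Case v_0 = False:
  Constraint (4) is violated (v_0=F) — contradiction.
Both cases fail — unsatisfiable.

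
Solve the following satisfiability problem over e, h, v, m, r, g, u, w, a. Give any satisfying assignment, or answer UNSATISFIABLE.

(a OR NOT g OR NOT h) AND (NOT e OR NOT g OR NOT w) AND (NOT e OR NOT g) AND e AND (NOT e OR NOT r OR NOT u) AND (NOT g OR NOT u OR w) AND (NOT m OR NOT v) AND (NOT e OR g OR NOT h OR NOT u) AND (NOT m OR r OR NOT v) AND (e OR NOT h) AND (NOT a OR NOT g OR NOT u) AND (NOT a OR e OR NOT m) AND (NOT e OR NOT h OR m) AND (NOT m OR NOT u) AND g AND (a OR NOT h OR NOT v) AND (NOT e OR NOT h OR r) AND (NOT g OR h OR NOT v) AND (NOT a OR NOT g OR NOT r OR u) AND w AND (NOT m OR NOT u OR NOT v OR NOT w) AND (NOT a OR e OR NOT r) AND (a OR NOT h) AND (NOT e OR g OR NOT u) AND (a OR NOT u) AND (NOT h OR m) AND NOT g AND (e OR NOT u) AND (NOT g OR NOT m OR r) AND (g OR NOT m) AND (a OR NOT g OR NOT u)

Case g = True:
  Clause (NOT g) is falsified — contradiction.
Case g = False:
  Clause (g) is falsified — contradiction.
Both cases fail, so the formula is unsatisfiable.

Unsatisfiable — no assignment works.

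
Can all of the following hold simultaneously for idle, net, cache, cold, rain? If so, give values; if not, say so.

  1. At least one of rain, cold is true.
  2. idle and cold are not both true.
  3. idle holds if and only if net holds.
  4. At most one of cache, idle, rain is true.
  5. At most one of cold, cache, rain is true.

idle=F, net=F, cache=F, cold=F, rain=T

  (1) {rain, cold}: 1 true — at least one ✓
  (2) idle=F, cold=F — not both ✓
  (3) idle=F, net=F — same ✓
  (4) {cache, idle, rain}: 1 true — at most one ✓
  (5) {cold, cache, rain}: 1 true — at most one ✓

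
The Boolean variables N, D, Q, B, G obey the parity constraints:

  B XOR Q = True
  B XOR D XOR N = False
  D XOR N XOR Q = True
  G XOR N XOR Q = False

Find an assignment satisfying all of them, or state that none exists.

N=T, D=F, Q=F, B=T, G=T

B XOR Q = T XOR F = True ✓
B XOR D XOR N = T XOR F XOR T = False ✓
D XOR N XOR Q = F XOR T XOR F = True ✓
G XOR N XOR Q = T XOR T XOR F = False ✓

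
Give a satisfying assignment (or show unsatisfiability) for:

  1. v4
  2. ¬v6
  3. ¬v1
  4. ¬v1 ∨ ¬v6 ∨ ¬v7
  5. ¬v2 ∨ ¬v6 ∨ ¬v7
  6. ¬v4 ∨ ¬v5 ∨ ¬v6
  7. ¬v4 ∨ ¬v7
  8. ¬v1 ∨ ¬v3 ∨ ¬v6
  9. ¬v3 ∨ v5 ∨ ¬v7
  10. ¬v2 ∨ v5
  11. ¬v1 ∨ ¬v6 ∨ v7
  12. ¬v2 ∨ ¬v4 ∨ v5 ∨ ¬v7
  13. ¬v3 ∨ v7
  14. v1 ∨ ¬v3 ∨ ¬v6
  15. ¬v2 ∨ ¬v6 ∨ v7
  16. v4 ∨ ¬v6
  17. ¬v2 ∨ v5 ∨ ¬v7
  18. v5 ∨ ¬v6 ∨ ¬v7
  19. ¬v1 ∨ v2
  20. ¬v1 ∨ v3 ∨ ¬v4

Unit clause (v4) forces v4 = True.
Unit clause (¬v6) forces v6 = False.
Unit clause (¬v1) forces v1 = False.
In (¬v4 ∨ ¬v7) only ¬v7 is left, so v7 = False.
In (¬v3 ∨ v7) only ¬v3 is left, so v3 = False.
Set v2 = False.
Set v5 = True.
All clauses satisfied.

v1 = False, v2 = False, v3 = False, v4 = True, v5 = True, v6 = False, v7 = False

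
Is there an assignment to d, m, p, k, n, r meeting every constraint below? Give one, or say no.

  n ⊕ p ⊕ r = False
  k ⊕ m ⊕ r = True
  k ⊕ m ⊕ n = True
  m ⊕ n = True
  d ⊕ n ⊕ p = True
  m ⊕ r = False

Adding constraints 2, 3, 4, 6 mod 2: every variable appears an even number of times on the left, so the left side is 0.
But the right sides sum to 1 (mod 2). 0 ≠ 1 — the system is inconsistent.

Unsatisfiable — no assignment works.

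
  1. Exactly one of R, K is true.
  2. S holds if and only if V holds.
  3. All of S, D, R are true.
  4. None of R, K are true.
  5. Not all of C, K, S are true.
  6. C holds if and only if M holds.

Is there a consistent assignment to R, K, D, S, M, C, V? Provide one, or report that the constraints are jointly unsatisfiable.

Case R = True:
  Constraint (4) is violated (R=T) — contradiction.
Case R = False:
  Constraint (3) is violated (R=F) — contradiction.
Both cases fail — unsatisfiable.

No satisfying assignment exists.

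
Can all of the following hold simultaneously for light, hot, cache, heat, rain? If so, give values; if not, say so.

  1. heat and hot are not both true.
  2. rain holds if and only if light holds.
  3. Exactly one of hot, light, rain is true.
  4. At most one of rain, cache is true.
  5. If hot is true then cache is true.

light: False, hot: True, cache: True, heat: False, rain: False

  (1) heat=F, hot=T — not both ✓
  (2) rain=F, light=F — same ✓
  (3) {hot, light, rain}: 1 true — exactly one ✓
  (4) {rain, cache}: 1 true — at most one ✓
  (5) hot=T ⇒ cache: T ✓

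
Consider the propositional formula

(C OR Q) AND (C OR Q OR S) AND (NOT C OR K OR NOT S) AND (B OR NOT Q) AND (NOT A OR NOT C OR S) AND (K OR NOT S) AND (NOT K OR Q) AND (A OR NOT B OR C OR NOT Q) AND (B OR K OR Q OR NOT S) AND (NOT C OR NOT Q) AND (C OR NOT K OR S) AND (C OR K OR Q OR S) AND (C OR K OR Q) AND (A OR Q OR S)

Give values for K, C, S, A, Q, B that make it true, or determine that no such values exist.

Set K = True.
  then (NOT K OR Q) forces Q = True.
  then (NOT C OR NOT Q) forces C = False.
  then (C OR NOT K OR S) forces S = True.
  then (B OR NOT Q) forces B = True.
  then (A OR NOT B OR C OR NOT Q) forces A = True.
All clauses satisfied.

K = True; C = False; S = True; A = True; Q = True; B = True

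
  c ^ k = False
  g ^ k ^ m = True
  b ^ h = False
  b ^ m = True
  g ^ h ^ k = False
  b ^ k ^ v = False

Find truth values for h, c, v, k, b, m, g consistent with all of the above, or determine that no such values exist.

h = False, c = False, v = False, k = False, b = False, m = True, g = False

c ^ k = F ^ F = False ✓
g ^ k ^ m = F ^ F ^ T = True ✓
b ^ h = F ^ F = False ✓
b ^ m = F ^ T = True ✓
g ^ h ^ k = F ^ F ^ F = False ✓
b ^ k ^ v = F ^ F ^ F = False ✓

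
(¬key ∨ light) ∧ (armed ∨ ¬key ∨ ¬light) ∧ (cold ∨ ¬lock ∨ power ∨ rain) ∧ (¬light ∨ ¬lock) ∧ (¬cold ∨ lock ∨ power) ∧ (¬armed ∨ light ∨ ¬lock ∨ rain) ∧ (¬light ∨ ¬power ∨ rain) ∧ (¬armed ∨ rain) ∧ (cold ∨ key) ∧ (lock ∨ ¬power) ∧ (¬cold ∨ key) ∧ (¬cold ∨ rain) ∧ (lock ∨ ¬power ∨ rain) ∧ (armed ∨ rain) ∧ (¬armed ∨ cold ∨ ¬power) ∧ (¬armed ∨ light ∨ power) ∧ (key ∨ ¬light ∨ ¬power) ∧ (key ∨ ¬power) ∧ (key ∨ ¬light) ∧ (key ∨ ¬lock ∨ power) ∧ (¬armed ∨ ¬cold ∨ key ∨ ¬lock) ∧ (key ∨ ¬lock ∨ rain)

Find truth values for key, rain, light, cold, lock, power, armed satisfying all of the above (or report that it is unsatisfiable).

key = True, rain = True, light = True, cold = False, lock = False, power = False, armed = True

Set key = True.
  then (¬key ∨ light) forces light = True.
  then (armed ∨ ¬key ∨ ¬light) forces armed = True.
  then (¬light ∨ ¬lock) forces lock = False.
  then (¬armed ∨ rain) forces rain = True.
  then (lock ∨ ¬power) forces power = False.
  then (¬cold ∨ lock ∨ power) forces cold = False.
All clauses satisfied.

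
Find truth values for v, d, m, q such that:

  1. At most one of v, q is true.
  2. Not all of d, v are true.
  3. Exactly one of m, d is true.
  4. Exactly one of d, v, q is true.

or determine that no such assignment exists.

v: True, d: False, m: True, q: False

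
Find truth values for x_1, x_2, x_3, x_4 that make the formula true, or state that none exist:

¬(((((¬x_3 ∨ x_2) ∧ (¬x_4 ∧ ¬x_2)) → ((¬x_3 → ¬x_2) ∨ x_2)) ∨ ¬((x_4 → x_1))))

Case x_2 = True: the formula becomes ¬((True ∨ ¬((x_4 → x_1)))) = False.
Case x_2 = False: the formula becomes ¬((True ∨ ¬((x_4 → x_1)))) = False.
Both cases fail — unsatisfiable.

UNSATISFIABLE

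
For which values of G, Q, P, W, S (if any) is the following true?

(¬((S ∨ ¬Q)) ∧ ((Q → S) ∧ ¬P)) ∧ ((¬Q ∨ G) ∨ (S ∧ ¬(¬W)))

Unsatisfiable

Case S = True: the conjunct ¬((S ∨ ¬Q)) becomes ¬((True ∨ ¬Q)) = False.
Case S = False: the formula simplifies to (¬(¬Q) ∧ (¬Q ∧ ¬P)) ∧ (¬Q ∨ G).
  Q = True: the conjunct ¬Q is False.
  Q = False: the conjunct ¬(¬Q) becomes ¬(¬False) = False.
Both cases fail — unsatisfiable.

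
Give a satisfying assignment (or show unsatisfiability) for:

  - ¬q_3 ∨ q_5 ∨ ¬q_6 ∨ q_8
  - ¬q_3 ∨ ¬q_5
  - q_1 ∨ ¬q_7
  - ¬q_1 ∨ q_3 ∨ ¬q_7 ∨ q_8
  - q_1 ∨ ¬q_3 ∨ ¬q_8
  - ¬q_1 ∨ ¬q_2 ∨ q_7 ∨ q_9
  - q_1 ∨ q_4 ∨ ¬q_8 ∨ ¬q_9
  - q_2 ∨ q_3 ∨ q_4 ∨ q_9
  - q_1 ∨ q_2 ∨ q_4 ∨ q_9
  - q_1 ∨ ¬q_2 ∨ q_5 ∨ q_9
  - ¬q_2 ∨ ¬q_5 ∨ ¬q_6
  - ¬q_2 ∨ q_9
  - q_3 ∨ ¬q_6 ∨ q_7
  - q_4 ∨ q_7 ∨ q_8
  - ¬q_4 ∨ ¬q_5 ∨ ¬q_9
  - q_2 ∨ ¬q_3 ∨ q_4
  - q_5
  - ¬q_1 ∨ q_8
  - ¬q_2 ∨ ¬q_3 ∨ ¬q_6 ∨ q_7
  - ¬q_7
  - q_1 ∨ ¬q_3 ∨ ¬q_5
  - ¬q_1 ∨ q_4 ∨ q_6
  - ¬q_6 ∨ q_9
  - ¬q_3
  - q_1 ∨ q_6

Unit clause (q_5) forces q_5 = True.
Unit clause (¬q_7) forces q_7 = False.
Unit clause (¬q_3) forces q_3 = False.
In (q_3 ∨ ¬q_6 ∨ q_7) only ¬q_6 is left, so q_6 = False.
In (q_1 ∨ q_6) only q_1 is left, so q_1 = True.
In (¬q_1 ∨ q_8) only q_8 is left, so q_8 = True.
In (¬q_1 ∨ q_4 ∨ q_6) only q_4 is left, so q_4 = True.
In (¬q_4 ∨ ¬q_5 ∨ ¬q_9) only ¬q_9 is left, so q_9 = False.
In (¬q_1 ∨ ¬q_2 ∨ q_7 ∨ q_9) only ¬q_2 is left, so q_2 = False.
All clauses satisfied.

q_1=T; q_2=F; q_3=F; q_4=T; q_5=T; q_6=F; q_7=F; q_8=T; q_9=F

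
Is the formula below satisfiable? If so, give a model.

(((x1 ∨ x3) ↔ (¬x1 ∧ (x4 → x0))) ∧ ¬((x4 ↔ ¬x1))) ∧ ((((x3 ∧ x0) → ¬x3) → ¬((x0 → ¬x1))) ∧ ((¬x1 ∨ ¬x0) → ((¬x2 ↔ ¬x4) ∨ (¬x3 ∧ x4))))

x0: True, x1: False, x2: False, x3: True, x4: False

  ((x1 ∨ x3) ↔ (¬x1 ∧ (x4 → x0))) ∧ ¬((x4 ↔ ¬x1)) = True
    (x1 ∨ x3) ↔ (¬x1 ∧ (x4 → x0)) = True
      x1 ∨ x3 = True
      ¬x1 ∧ (x4 → x0) = True
        ¬x1 = True
        x4 → x0 = True
    ¬((x4 ↔ ¬x1)) = True
      x4 ↔ ¬x1 = False
        ¬x1 = True
  (((x3 ∧ x0) → ¬x3) → ¬((x0 → ¬x1))) ∧ ((¬x1 ∨ ¬x0) → ((¬x2 ↔ ¬x4) ∨ (¬x3 ∧ x4))) = True
    ((x3 ∧ x0) → ¬x3) → ¬((x0 → ¬x1)) = True
      (x3 ∧ x0) → ¬x3 = False
        x3 ∧ x0 = True
        ¬x3 = False
      ¬((x0 → ¬x1)) = False
        x0 → ¬x1 = True
          ¬x1 = True
    (¬x1 ∨ ¬x0) → ((¬x2 ↔ ¬x4) ∨ (¬x3 ∧ x4)) = True
      ¬x1 ∨ ¬x0 = True
        ¬x1 = True
        ¬x0 = False
      (¬x2 ↔ ¬x4) ∨ (¬x3 ∧ x4) = True
        ¬x2 ↔ ¬x4 = True
          ¬x2 = True
          ¬x4 = True
        ¬x3 ∧ x4 = False
          ¬x3 = False
Both conjuncts True, so the formula holds.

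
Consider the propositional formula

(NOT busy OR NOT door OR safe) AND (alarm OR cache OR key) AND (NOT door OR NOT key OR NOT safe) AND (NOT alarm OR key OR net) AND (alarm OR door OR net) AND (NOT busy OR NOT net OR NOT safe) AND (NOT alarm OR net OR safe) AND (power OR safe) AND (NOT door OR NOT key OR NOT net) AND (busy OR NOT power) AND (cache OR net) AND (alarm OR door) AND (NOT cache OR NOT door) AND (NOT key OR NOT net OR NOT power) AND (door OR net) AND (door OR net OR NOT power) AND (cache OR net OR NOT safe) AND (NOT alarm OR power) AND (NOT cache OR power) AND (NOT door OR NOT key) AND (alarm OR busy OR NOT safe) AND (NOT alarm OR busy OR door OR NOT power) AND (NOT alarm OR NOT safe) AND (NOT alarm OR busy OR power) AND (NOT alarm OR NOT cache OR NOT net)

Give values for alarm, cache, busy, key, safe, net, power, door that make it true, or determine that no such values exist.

Try alarm = False:
  (alarm OR door) forces door = True.
  (NOT cache OR NOT door) forces cache = False.
  (alarm OR cache OR key) forces key = True.
  clause (NOT door OR NOT key) is falsified — backtrack.
So alarm = True.
  then (NOT alarm OR power) forces power = True.
  then (NOT alarm OR NOT safe) forces safe = False.
  then (NOT alarm OR net OR safe) forces net = True.
  then (busy OR NOT power) forces busy = True.
  then (NOT key OR NOT net OR NOT power) forces key = False.
  then (NOT alarm OR NOT cache OR NOT net) forces cache = False.
  then (NOT busy OR NOT door OR safe) forces door = False.
All clauses satisfied.

alarm=T; cache=F; busy=T; key=F; safe=F; net=T; power=T; door=F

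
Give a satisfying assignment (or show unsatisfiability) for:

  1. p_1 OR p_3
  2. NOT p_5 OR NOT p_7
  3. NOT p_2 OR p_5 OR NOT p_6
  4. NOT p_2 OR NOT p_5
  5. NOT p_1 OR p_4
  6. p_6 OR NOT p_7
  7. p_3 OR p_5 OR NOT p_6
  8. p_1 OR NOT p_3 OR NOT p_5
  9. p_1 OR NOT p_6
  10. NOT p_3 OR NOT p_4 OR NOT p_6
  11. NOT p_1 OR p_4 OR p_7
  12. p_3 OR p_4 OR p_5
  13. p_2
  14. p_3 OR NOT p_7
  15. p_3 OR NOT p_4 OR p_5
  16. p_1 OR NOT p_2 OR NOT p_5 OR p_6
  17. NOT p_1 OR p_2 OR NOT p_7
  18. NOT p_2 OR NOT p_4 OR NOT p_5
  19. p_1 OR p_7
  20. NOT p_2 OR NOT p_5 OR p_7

Unit clause (p_2) forces p_2 = True.
In (NOT p_2 OR NOT p_5) only NOT p_5 is left, so p_5 = False.
In (NOT p_2 OR p_5 OR NOT p_6) only NOT p_6 is left, so p_6 = False.
In (p_6 OR NOT p_7) only NOT p_7 is left, so p_7 = False.
In (p_1 OR p_7) only p_1 is left, so p_1 = True.
In (NOT p_1 OR p_4) only p_4 is left, so p_4 = True.
In (p_3 OR NOT p_4 OR p_5) only p_3 is left, so p_3 = True.
All clauses satisfied.

p_1=T, p_2=T, p_3=T, p_4=T, p_5=F, p_6=F, p_7=F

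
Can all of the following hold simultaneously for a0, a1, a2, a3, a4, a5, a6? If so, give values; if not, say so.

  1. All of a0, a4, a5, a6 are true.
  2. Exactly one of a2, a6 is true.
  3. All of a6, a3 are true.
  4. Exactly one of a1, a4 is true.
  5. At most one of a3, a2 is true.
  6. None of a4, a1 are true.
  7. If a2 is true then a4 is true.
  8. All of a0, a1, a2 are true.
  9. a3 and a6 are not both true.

Case a1 = True:
  Constraint (6) is violated (a1=T) — contradiction.
Case a1 = False:
  Constraint (8) is violated (a1=F) — contradiction.
Both cases fail — unsatisfiable.

No satisfying assignment exists.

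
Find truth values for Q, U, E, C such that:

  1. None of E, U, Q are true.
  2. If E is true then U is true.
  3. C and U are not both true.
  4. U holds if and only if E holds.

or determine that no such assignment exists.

Q = False, U = False, E = False, C = False

  (1) {E, U, Q}: 0 true — none ✓
  (2) E=F ⇒ U: vacuous ✓
  (3) C=F, U=F — not both ✓
  (4) U=F, E=F — same ✓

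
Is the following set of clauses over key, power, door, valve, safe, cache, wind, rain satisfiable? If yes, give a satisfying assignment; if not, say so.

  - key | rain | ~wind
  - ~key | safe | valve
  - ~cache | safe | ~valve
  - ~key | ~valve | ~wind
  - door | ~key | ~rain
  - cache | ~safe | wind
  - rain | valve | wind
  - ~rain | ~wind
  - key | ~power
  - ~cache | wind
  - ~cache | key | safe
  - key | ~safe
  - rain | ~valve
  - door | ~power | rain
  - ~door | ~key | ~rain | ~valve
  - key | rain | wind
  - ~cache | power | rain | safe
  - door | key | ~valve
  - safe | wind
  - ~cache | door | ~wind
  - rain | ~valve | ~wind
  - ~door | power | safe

Set key = True.
Set power = True.
Try door = False:
  (door | ~key | ~rain) forces rain = False.
  clause (door | ~power | rain) is falsified — backtrack.
So door = True.
Try valve = True:
  (~key | ~valve | ~wind) forces wind = False.
  (~cache | wind) forces cache = False.
  (cache | ~safe | wind) forces safe = False.
  clause (safe | wind) is falsified — backtrack.
So valve = False.
  then (~key | safe | valve) forces safe = True.
Set cache = True.
  then (~cache | wind) forces wind = True.
  then (~rain | ~wind) forces rain = False.
All clauses satisfied.

key = True, power = True, door = True, valve = False, safe = True, cache = True, wind = True, rain = False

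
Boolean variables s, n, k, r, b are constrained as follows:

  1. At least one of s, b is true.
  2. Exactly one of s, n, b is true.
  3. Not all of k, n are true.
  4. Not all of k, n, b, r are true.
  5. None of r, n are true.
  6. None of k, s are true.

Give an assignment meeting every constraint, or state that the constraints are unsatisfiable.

s: False; n: False; k: False; r: False; b: True

  (1) {s, b}: 1 true — at least one ✓
  (2) {s, n, b}: 1 true — exactly one ✓
  (3) {k, n}: 0/2 true — not all ✓
  (4) {k, n, b, r}: 1/4 true — not all ✓
  (5) {r, n}: 0 true — none ✓
  (6) {k, s}: 0 true — none ✓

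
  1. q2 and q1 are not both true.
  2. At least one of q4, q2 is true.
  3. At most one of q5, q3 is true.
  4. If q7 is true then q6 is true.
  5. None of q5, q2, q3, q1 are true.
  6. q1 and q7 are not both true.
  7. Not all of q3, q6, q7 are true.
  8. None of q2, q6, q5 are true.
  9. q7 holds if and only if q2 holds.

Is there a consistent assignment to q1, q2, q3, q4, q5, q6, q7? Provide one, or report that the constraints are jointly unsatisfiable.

q1=F, q2=F, q3=F, q4=T, q5=F, q6=F, q7=F

  (1) q2=F, q1=F — not both ✓
  (2) {q4, q2}: 1 true — at least one ✓
  (3) {q5, q3}: 0 true — at most one ✓
  (4) q7=F ⇒ q6: vacuous ✓
  (5) {q5, q2, q3, q1}: 0 true — none ✓
  (6) q1=F, q7=F — not both ✓
  (7) {q3, q6, q7}: 0/3 true — not all ✓
  (8) {q2, q6, q5}: 0 true — none ✓
  (9) q7=F, q2=F — same ✓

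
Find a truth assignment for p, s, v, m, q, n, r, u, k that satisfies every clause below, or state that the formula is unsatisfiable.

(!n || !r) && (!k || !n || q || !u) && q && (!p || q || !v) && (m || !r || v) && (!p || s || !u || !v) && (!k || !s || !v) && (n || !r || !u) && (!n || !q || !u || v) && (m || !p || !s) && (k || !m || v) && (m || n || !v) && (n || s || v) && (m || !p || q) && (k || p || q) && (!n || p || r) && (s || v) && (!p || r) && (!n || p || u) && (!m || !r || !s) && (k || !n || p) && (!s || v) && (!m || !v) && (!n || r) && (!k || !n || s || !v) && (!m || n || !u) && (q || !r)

UNSATISFIABLE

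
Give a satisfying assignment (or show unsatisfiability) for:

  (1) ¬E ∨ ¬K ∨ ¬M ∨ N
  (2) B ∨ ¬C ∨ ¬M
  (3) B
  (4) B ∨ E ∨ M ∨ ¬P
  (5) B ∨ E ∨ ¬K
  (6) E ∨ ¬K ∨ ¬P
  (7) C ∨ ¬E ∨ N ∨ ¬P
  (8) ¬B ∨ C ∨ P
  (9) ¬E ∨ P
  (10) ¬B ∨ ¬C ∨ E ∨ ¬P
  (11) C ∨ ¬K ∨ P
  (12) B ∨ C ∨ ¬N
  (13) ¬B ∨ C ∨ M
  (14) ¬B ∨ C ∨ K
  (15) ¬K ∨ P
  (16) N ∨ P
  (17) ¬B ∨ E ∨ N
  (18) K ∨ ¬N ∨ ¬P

C=T, K=T, N=T, P=T, E=T, M=F, B=T

Unit clause (B) forces B = True.
Set C = True.
Set K = True.
  then (¬K ∨ P) forces P = True.
  then (E ∨ ¬K ∨ ¬P) forces E = True.
Set N = True.
Set M = False.
All clauses satisfied.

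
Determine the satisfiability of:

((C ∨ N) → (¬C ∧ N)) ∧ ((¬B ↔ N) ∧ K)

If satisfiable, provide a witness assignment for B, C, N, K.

B: True, C: False, N: False, K: True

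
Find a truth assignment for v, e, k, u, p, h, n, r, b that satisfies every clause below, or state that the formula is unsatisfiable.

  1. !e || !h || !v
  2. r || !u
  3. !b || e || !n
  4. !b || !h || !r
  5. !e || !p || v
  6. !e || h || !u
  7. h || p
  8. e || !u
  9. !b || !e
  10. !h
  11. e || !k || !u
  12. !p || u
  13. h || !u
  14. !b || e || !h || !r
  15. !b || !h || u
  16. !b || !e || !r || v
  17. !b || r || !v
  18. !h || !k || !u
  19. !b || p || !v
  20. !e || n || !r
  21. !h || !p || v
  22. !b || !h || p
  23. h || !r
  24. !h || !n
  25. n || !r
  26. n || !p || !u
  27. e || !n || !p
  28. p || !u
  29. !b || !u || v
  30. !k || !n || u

Case h = True:
  Clause (!h) is falsified — contradiction.
Case h = False:
  (h || p) forces p = True.
  (!p || u) forces u = True.
  Clause (h || !u) is falsified — contradiction.
Both cases fail, so the formula is unsatisfiable.

The formula is unsatisfiable.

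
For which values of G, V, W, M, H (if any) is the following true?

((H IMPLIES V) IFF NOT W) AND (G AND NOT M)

G: True, V: True, W: False, M: False, H: True

  (H IMPLIES V) IFF NOT W = True
    H IMPLIES V = True
    NOT W = True
  G AND NOT M = True
    NOT M = True
Both conjuncts True, so the formula holds.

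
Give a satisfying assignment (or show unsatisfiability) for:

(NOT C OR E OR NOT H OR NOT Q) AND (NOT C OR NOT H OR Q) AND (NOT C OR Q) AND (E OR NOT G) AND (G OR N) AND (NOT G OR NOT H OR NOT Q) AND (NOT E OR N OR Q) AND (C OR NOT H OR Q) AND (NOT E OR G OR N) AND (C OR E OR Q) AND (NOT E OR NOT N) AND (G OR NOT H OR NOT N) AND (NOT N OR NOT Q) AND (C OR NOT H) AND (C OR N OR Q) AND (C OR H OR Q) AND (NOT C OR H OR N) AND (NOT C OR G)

Set G = True.
  then (E OR NOT G) forces E = True.
  then (NOT E OR NOT N) forces N = False.
  then (NOT E OR N OR Q) forces Q = True.
  then (NOT G OR NOT H OR NOT Q) forces H = False.
  then (NOT C OR H OR N) forces C = False.
All clauses satisfied.

G=T; H=F; C=F; Q=T; E=T; N=F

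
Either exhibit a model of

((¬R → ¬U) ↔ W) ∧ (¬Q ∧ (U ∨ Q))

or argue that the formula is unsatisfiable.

W=F, Q=F, R=F, U=T

  (¬R → ¬U) ↔ W = True
    ¬R → ¬U = False
      ¬R = True
      ¬U = False
  ¬Q ∧ (U ∨ Q) = True
    ¬Q = True
    U ∨ Q = True
Both conjuncts True, so the formula holds.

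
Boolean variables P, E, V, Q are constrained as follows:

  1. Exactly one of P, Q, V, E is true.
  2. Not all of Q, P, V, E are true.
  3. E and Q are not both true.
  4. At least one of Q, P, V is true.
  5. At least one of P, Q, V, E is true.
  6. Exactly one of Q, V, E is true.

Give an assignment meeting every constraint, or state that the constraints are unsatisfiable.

P: False, E: False, V: False, Q: True

  (1) {P, Q, V, E}: 1 true — exactly one ✓
  (2) {Q, P, V, E}: 1/4 true — not all ✓
  (3) E=F, Q=T — not both ✓
  (4) {Q, P, V}: 1 true — at least one ✓
  (5) {P, Q, V, E}: 1 true — at least one ✓
  (6) {Q, V, E}: 1 true — exactly one ✓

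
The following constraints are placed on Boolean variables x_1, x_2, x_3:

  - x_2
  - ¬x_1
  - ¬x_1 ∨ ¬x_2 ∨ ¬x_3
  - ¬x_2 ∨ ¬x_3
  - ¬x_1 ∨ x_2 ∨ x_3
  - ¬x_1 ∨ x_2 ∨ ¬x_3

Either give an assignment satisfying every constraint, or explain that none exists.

Unit clause (x_2) forces x_2 = True.
Unit clause (¬x_1) forces x_1 = False.
In (¬x_2 ∨ ¬x_3) only ¬x_3 is left, so x_3 = False.
Check each clause:
  (x_2): x_2 holds.
  (¬x_1): ¬x_1 holds.
  (¬x_1 ∨ ¬x_2 ∨ ¬x_3): ¬x_1 holds.
  (¬x_2 ∨ ¬x_3): ¬x_3 holds.
  (¬x_1 ∨ x_2 ∨ x_3): ¬x_1 holds.
  (¬x_1 ∨ x_2 ∨ ¬x_3): ¬x_1 holds.
All clauses satisfied.

x_1 = False, x_2 = True, x_3 = False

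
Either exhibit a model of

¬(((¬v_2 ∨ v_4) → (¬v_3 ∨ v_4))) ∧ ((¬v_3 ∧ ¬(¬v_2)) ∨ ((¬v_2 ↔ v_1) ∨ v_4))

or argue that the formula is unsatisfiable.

v_1: True, v_2: False, v_3: True, v_4: False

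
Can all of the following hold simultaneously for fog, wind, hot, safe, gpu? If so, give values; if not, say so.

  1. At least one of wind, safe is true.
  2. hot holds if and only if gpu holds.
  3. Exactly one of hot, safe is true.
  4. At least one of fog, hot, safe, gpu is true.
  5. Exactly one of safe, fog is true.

fog: False, wind: True, hot: False, safe: True, gpu: False

  (1) {wind, safe}: 2 true — at least one ✓
  (2) hot=F, gpu=F — same ✓
  (3) {hot, safe}: 1 true — exactly one ✓
  (4) {fog, hot, safe, gpu}: 1 true — at least one ✓
  (5) {safe, fog}: 1 true — exactly one ✓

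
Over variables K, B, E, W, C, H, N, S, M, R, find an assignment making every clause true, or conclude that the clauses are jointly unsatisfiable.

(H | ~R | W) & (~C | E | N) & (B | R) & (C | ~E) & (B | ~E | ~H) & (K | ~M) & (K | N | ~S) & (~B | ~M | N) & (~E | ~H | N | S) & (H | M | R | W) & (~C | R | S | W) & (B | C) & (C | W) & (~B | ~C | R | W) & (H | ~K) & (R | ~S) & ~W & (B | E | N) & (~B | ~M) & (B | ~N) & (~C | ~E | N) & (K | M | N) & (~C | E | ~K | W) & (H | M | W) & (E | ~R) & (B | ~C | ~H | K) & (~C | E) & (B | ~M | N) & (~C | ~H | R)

K: True; B: True; E: True; W: False; C: True; H: True; N: True; S: False; M: False; R: True

Unit clause (~W) forces W = False.
In (C | W) only C is left, so C = True.
In (~C | E) only E is left, so E = True.
In (~C | ~E | N) only N is left, so N = True.
In (B | ~N) only B is left, so B = True.
In (~B | ~C | R | W) only R is left, so R = True.
In (~B | ~M) only ~M is left, so M = False.
In (H | M | W) only H is left, so H = True.
Set K = True.
Set S = False.
All clauses satisfied.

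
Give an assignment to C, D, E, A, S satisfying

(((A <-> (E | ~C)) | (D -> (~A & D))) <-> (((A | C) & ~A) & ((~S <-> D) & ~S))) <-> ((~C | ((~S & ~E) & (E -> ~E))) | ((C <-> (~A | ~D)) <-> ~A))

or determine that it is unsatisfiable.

C=T, D=F, E=T, A=T, S=F

  (((A <-> (E | ~C)) | (D -> (~A & D))) <-> (((A | C) & ~A) & ((~S <-> D) & ~S))) <-> ((~C | ((~S & ~E) & (E -> ~E))) | ((C <-> (~A | ~D)) <-> ~A)) = True
    ((A <-> (E | ~C)) | (D -> (~A & D))) <-> (((A | C) & ~A) & ((~S <-> D) & ~S)) = False
      (A <-> (E | ~C)) | (D -> (~A & D)) = True
        A <-> (E | ~C) = True
          E | ~C = True
            ~C = False
        D -> (~A & D) = True
          ~A & D = False
            ~A = False
      ((A | C) & ~A) & ((~S <-> D) & ~S) = False
        (A | C) & ~A = False
          A | C = True
          ~A = False
        (~S <-> D) & ~S = False
          ~S <-> D = False
            ~S = True
          ~S = True
    (~C | ((~S & ~E) & (E -> ~E))) | ((C <-> (~A | ~D)) <-> ~A) = False
      ~C | ((~S & ~E) & (E -> ~E)) = False
        ~C = False
        (~S & ~E) & (E -> ~E) = False
          ~S & ~E = False
            ~S = True
            ~E = False
          E -> ~E = False
            ~E = False
      (C <-> (~A | ~D)) <-> ~A = False
        C <-> (~A | ~D) = True
          ~A | ~D = True
            ~A = False
            ~D = True
        ~A = False
The formula evaluates to True.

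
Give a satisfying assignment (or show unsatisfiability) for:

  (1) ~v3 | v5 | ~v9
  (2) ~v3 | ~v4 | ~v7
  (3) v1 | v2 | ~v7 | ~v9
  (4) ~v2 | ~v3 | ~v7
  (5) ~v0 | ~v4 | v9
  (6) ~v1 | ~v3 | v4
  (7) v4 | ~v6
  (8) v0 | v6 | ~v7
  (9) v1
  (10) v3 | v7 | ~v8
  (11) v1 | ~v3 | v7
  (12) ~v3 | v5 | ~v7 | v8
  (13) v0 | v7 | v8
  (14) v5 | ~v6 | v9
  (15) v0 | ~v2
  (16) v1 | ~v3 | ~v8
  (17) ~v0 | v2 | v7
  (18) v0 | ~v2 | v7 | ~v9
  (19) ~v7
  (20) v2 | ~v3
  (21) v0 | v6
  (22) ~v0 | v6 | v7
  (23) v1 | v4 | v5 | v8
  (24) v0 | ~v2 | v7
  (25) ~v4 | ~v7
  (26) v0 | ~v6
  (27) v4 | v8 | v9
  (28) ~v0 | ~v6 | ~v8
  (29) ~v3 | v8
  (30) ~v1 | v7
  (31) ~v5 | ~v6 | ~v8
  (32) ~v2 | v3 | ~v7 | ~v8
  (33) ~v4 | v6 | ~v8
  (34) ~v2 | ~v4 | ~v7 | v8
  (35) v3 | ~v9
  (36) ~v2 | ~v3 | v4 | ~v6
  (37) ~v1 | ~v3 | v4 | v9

Unsatisfiable — no assignment works.

Case v1 = True:
  (~v7) forces v7 = False.
  Clause (~v1 | v7) is falsified — contradiction.
Case v1 = False:
  Clause (v1) is falsified — contradiction.
Both cases fail, so the formula is unsatisfiable.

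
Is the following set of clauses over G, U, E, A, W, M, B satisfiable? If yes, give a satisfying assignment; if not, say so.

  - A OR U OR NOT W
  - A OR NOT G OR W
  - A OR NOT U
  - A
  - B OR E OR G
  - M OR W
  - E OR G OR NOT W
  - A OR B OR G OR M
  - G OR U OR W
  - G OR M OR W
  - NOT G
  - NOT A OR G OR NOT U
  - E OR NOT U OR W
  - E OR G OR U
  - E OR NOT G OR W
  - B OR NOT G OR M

Unit clause (A) forces A = True.
Unit clause (NOT G) forces G = False.
In (NOT A OR G OR NOT U) only NOT U is left, so U = False.
In (E OR G OR U) only E is left, so E = True.
In (G OR U OR W) only W is left, so W = True.
Set M = True.
Set B = True.
All clauses satisfied.

G=F, U=F, E=T, A=T, W=T, M=T, B=T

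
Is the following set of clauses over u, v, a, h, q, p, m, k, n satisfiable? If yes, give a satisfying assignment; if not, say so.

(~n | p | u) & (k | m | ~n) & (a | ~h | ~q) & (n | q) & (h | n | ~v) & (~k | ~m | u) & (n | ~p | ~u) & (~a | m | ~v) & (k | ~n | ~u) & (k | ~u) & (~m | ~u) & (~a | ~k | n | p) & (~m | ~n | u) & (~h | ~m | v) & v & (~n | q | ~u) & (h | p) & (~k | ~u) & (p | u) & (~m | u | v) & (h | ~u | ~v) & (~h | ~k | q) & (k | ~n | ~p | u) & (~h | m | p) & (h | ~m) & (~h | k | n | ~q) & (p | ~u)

u=F, v=T, a=F, h=F, q=T, p=T, m=F, k=T, n=T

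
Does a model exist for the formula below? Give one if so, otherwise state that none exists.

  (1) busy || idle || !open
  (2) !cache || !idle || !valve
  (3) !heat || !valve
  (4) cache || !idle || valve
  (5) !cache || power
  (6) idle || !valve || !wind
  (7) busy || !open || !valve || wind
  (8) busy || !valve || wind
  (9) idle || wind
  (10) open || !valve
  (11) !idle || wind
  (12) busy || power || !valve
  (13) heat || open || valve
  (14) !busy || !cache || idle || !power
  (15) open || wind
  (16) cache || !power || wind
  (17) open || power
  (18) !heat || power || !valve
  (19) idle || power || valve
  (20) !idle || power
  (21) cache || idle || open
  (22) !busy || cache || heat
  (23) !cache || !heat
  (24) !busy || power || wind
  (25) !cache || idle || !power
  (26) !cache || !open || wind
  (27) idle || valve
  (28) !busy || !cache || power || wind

Try heat = True:
  (!heat || !valve) forces valve = False.
  (!cache || !heat) forces cache = False.
  (cache || !idle || valve) forces idle = False.
  clause (idle || valve) is falsified — backtrack.
So heat = False.
Set valve = False.
  then (heat || open || valve) forces open = True.
  then (idle || valve) forces idle = True.
  then (cache || !idle || valve) forces cache = True.
  then (!cache || power) forces power = True.
  then (!idle || wind) forces wind = True.
Set busy = True.
All clauses satisfied.

heat: False, valve: False, open: True, wind: True, cache: True, busy: True, idle: True, power: True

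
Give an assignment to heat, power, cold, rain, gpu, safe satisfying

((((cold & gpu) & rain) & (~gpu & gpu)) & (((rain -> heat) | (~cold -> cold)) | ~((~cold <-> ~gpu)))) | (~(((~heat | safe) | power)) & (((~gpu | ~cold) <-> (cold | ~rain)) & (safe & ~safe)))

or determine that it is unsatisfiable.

Case gpu = True: the formula simplifies to ~(((~heat | safe) | power)) & ((~cold <-> (cold | ~rain)) & (safe & ~safe)).
  safe = True: the conjunct ~(((~heat | safe) | power)) becomes ~((True | power)) = False.
  safe = False: the conjunct safe is False.
Case gpu = False: the formula simplifies to ~(((~heat | safe) | power)) & ((cold | ~rain) & (safe & ~safe)).
  safe = True: the conjunct ~(((~heat | safe) | power)) becomes ~((True | power)) = False.
  safe = False: the conjunct safe is False.
Both cases fail — unsatisfiable.

Unsatisfiable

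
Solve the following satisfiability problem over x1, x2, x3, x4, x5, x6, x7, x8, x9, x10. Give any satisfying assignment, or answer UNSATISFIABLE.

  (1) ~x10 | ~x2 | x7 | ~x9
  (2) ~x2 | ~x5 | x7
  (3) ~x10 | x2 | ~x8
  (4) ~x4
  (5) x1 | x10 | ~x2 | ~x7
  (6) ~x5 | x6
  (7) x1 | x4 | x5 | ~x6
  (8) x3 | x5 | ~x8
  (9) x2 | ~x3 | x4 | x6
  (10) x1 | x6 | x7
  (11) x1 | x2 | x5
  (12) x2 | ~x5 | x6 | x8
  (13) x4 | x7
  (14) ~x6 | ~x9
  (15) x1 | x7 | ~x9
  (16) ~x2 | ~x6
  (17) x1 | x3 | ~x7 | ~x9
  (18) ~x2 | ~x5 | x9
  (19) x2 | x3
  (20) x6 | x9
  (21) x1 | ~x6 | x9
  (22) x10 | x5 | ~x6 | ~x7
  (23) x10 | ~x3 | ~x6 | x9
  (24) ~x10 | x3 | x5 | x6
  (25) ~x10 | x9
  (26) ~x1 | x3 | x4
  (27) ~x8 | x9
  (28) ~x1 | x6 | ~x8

Unit clause (~x4) forces x4 = False.
In (x4 | x7) only x7 is left, so x7 = True.
Set x1 = True.
  then (~x1 | x3 | x4) forces x3 = True.
Try x2 = False:
  (x2 | ~x3 | x4 | x6) forces x6 = True.
  (~x6 | ~x9) forces x9 = False.
  (x10 | ~x3 | ~x6 | x9) forces x10 = True.
  clause (~x10 | x9) is falsified — backtrack.
So x2 = True.
  then (~x2 | ~x6) forces x6 = False.
  then (x6 | x9) forces x9 = True.
  then (~x1 | x6 | ~x8) forces x8 = False.
  then (~x5 | x6) forces x5 = False.
Set x10 = True.
All clauses satisfied.

x1 = True, x2 = True, x3 = True, x4 = False, x5 = False, x6 = False, x7 = True, x8 = False, x9 = True, x10 = True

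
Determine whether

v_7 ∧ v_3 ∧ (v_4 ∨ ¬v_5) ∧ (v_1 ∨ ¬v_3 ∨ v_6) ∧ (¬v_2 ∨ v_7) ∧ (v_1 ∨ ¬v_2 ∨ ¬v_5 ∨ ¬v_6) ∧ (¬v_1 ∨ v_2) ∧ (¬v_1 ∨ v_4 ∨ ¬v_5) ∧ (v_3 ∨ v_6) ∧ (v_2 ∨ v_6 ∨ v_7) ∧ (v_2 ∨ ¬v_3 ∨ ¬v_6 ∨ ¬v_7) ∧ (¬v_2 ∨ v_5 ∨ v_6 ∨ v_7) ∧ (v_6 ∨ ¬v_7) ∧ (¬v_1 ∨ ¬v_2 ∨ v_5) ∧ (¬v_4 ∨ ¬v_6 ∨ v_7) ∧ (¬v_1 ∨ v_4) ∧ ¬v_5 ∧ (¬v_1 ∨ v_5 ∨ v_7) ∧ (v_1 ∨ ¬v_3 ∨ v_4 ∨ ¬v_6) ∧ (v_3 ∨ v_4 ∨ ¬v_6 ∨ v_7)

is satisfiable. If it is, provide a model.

Unit clause (v_7) forces v_7 = True.
Unit clause (v_3) forces v_3 = True.
In (v_6 ∨ ¬v_7) only v_6 is left, so v_6 = True.
Unit clause (¬v_5) forces v_5 = False.
In (v_2 ∨ ¬v_3 ∨ ¬v_6 ∨ ¬v_7) only v_2 is left, so v_2 = True.
In (¬v_1 ∨ ¬v_2 ∨ v_5) only ¬v_1 is left, so v_1 = False.
In (v_1 ∨ ¬v_3 ∨ v_4 ∨ ¬v_6) only v_4 is left, so v_4 = True.
All clauses satisfied.

v_1 = False, v_2 = True, v_3 = True, v_4 = True, v_5 = False, v_6 = True, v_7 = True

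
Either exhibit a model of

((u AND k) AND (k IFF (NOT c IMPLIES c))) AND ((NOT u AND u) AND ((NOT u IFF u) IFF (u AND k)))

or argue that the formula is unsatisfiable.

The formula is unsatisfiable.

Case u = True: the conjunct NOT u is False.
Case u = False: the conjunct u is False.
Both cases fail — unsatisfiable.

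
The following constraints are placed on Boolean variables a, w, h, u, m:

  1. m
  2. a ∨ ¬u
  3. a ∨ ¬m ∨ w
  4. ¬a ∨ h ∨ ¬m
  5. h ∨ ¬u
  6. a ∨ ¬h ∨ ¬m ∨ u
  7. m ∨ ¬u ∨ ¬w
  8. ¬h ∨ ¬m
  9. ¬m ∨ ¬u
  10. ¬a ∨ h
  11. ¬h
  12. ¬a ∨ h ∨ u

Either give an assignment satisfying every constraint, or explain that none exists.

a: False, w: True, h: False, u: False, m: True

Unit clause (m) forces m = True.
In (¬h ∨ ¬m) only ¬h is left, so h = False.
In (¬m ∨ ¬u) only ¬u is left, so u = False.
In (¬a ∨ h) only ¬a is left, so a = False.
In (a ∨ ¬m ∨ w) only w is left, so w = True.
All clauses satisfied.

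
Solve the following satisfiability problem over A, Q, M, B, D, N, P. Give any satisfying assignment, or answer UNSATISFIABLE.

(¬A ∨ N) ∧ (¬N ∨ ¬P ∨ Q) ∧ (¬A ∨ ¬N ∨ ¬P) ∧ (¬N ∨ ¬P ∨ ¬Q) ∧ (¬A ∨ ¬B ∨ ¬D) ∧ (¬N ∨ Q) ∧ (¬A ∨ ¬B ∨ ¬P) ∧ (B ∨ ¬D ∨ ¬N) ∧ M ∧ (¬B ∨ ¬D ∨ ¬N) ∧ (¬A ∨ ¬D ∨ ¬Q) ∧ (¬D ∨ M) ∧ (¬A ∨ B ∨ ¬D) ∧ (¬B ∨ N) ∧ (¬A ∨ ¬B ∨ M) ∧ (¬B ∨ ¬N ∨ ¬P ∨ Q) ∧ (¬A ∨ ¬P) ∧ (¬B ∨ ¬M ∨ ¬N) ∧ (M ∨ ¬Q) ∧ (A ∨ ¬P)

Unit clause (M) forces M = True.
Set A = False.
  then (A ∨ ¬P) forces P = False.
Set Q = True.
Set B = False.
Set D = True.
  then (B ∨ ¬D ∨ ¬N) forces N = False.
All clauses satisfied.

A: False, Q: True, M: True, B: False, D: True, N: False, P: False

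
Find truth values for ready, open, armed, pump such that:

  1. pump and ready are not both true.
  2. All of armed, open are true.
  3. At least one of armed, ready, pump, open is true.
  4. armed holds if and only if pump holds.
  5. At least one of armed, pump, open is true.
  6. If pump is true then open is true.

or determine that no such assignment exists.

ready = False, open = True, armed = True, pump = True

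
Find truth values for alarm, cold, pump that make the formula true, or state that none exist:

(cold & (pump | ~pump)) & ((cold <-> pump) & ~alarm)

alarm: False, cold: True, pump: True

  cold & (pump | ~pump) = True
    pump | ~pump = True
      ~pump = False
  (cold <-> pump) & ~alarm = True
    cold <-> pump = True
    ~alarm = True
Both conjuncts True, so the formula holds.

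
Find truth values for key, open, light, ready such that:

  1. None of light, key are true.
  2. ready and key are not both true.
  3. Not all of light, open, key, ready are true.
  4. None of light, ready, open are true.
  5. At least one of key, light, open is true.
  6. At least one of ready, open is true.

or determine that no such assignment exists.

UNSATISFIABLE

Case open = True:
  Constraint (4) is violated (open=T) — contradiction.
Case open = False:
  (1) forces light = False.
  (1) forces key = False.
  Constraint (5) is violated (key=F, light=F, open=F) — contradiction.
Both cases fail — unsatisfiable.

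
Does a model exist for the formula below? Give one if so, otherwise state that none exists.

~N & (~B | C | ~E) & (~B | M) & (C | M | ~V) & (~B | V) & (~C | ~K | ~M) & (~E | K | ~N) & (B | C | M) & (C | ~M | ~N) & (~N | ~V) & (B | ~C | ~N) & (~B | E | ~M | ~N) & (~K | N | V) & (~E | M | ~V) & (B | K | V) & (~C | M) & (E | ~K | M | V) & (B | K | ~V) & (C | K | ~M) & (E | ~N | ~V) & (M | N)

Unit clause (~N) forces N = False.
In (M | N) only M is left, so M = True.
Try V = False:
  (~B | V) forces B = False.
  (~K | N | V) forces K = False.
  clause (B | K | V) is falsified — backtrack.
So V = True.
Set C = False.
  then (C | K | ~M) forces K = True.
Set B = False.
Set E = True.
All clauses satisfied.

V = True, N = False, C = False, B = False, K = True, M = True, E = True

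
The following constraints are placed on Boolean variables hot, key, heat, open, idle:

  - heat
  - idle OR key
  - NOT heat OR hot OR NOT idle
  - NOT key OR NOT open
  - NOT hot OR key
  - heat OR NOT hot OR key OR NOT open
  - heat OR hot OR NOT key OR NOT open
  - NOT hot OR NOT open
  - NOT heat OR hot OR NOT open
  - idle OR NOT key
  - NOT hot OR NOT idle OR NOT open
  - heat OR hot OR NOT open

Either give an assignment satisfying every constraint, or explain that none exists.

Unit clause (heat) forces heat = True.
Try hot = False:
  (NOT heat OR hot OR NOT idle) forces idle = False.
  (idle OR key) forces key = True.
  clause (idle OR NOT key) is falsified — backtrack.
So hot = True.
  then (NOT hot OR key) forces key = True.
  then (NOT hot OR NOT open) forces open = False.
  then (idle OR NOT key) forces idle = True.
All clauses satisfied.

hot: True, key: True, heat: True, open: False, idle: True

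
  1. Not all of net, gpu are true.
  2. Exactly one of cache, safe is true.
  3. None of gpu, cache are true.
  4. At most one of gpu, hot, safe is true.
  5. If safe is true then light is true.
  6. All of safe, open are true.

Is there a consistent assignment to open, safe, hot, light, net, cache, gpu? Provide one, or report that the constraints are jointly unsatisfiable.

open: True, safe: True, hot: False, light: True, net: True, cache: False, gpu: False

  (1) {net, gpu}: 1/2 true — not all ✓
  (2) {cache, safe}: 1 true — exactly one ✓
  (3) {gpu, cache}: 0 true — none ✓
  (4) {gpu, hot, safe}: 1 true — at most one ✓
  (5) safe=T ⇒ light: T ✓
  (6) {safe, open}: all 2 true ✓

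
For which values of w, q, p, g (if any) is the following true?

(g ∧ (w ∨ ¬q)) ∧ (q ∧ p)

w=T; q=T; p=T; g=T

  g ∧ (w ∨ ¬q) = True
    w ∨ ¬q = True
      ¬q = False
  q ∧ p = True
Both conjuncts True, so the formula holds.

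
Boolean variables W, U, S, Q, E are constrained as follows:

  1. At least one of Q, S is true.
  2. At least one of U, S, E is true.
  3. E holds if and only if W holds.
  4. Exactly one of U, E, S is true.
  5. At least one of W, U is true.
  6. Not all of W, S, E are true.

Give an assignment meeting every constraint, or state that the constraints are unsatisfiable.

W: True, U: False, S: False, Q: True, E: True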